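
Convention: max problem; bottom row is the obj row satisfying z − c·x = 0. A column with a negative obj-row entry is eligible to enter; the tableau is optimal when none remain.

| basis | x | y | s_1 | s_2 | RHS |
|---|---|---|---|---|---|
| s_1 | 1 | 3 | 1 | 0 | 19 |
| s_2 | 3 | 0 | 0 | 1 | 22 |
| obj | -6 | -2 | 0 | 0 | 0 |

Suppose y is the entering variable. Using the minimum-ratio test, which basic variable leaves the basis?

s_1

Column y entries and ratios — s_1: 19/3 = 19/3; s_2: 0 ≤ 0, skip.
Smallest ratio is 19/3 in the row of s_1, so s_1 leaves.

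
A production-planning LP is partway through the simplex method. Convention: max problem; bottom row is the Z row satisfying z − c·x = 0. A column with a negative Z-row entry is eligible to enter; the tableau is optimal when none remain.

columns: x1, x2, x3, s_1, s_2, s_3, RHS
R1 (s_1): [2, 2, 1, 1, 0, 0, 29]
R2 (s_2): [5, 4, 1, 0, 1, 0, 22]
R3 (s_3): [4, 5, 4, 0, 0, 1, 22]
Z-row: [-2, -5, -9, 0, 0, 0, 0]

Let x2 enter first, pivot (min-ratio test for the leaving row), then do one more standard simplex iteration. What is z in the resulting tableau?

99/2

Ratio test on column x2 — row 1: 29/2 = 29/2; row 2: 22/4 = 11/2; row 3: 22/5 = 22/5. Minimum is 22/5 at row 3 (s_3 leaves); pivot element 5.
Pivot on row 3; the Z-row RHS becomes 0 − (-5)·(22/5) = 22.
Next entering variable (most negative Z-row entry -5): x3.
Ratio test on column x3 — row 1: entry -3/5 ≤ 0; row 2: entry -11/5 ≤ 0; row 3: (22/5)/(4/5) = 11/2. Minimum is 11/2 at row 3 (x2 leaves); pivot element 4/5.
After the second pivot the Z-row RHS is 22 − (-5)·(11/2) = 99/2.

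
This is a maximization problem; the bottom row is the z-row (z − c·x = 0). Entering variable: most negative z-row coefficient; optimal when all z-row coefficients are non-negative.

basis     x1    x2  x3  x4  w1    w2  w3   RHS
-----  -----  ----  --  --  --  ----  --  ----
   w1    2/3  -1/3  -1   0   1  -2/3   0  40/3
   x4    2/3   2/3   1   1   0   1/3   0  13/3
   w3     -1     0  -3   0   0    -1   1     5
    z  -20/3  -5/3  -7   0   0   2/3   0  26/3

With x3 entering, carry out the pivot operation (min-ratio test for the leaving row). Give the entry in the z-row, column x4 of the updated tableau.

7

Ratio test on column x3 — row 1: entry -1 ≤ 0; row 2: (13/3)/1 = 13/3; row 3: entry -3 ≤ 0. Minimum is 13/3 at row 2 (x4 leaves); pivot element 1.
Divide row 2 by 1; eliminate column x3 from the other rows.
z-row update in column x4: 0 − (-7)·1 = 7.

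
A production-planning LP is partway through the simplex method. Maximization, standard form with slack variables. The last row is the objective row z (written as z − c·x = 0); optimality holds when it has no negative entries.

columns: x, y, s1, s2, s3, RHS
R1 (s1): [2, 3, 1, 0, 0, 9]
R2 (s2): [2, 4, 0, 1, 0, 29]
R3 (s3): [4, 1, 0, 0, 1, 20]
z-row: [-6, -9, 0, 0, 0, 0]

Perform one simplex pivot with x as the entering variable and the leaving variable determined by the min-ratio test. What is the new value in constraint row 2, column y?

1

Ratio test on column x — row 1: 9/2 = 9/2; row 2: 29/2 = 29/2; row 3: 20/4 = 5. Minimum is 9/2 at row 1 (s1 leaves); pivot element 2.
Divide row 1 by 2; eliminate column x from the other rows.
Row 2 update in column y: 4 − 2·(3/2) = 1.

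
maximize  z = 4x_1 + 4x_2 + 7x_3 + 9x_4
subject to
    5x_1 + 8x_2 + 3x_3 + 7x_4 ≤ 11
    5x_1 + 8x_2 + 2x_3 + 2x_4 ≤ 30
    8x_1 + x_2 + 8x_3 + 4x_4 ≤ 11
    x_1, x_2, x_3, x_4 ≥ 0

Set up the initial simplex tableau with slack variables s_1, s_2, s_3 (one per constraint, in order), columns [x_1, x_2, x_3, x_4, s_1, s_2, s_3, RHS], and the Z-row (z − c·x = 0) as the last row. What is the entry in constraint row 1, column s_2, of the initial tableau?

Slack s_2 belongs to constraint 2; its column is the unit vector e_2, so the entry in row 1 is 0.

0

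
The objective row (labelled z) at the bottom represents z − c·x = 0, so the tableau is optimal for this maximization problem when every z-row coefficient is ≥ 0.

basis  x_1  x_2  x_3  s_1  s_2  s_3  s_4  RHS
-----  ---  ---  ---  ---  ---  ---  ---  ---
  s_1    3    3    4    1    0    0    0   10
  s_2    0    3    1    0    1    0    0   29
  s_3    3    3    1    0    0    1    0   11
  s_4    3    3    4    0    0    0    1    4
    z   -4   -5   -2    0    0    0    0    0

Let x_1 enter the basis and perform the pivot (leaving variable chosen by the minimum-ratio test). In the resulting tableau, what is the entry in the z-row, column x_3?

Ratio test on column x_1 — row 1: 10/3 = 10/3; row 2: entry 0 ≤ 0; row 3: 11/3 = 11/3; row 4: 4/3 = 4/3. Minimum is 4/3 at row 4 (s_4 leaves); pivot element 3.
Divide row 4 by 3; eliminate column x_1 from the other rows.
z-row update in column x_3: -2 − (-4)·(4/3) = 10/3.

10/3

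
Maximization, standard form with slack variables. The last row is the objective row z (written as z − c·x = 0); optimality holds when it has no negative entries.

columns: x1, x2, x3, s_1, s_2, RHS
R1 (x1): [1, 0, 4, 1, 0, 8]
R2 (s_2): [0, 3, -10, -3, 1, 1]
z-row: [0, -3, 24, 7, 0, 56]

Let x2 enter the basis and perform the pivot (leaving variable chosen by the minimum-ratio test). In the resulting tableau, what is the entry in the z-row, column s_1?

4

Ratio test on column x2 — row 1: entry 0 ≤ 0; row 2: 1/3 = 1/3. Minimum is 1/3 at row 2 (s_2 leaves); pivot element 3.
Divide row 2 by 3; eliminate column x2 from the other rows.
z-row update in column s_1: 7 − (-3)·(-1) = 4.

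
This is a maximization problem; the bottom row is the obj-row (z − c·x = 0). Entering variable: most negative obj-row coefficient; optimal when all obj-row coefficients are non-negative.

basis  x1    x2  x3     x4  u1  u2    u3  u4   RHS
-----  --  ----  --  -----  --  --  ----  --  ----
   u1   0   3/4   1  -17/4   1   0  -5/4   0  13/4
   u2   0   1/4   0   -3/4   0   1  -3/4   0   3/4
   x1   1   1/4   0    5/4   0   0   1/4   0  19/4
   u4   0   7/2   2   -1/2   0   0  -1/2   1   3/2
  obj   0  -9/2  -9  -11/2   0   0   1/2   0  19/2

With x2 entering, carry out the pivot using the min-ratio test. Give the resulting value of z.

Ratio test on column x2 — row 1: (13/4)/(3/4) = 13/3; row 2: (3/4)/(1/4) = 3; row 3: (19/4)/(1/4) = 19; row 4: (3/2)/(7/2) = 3/7. Minimum is 3/7 at row 4 (u4 leaves); pivot element 7/2.
Pivot on row 4; the obj-row RHS becomes 19/2 − (-9/2)·(3/7) = 80/7.

80/7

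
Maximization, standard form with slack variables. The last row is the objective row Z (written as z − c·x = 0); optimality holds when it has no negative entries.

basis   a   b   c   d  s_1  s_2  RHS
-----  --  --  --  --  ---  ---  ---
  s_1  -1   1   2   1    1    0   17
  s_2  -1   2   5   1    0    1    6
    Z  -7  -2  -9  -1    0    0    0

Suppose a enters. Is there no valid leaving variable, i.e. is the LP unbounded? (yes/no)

yes

Every constraint-row entry in column a is ≤ 0, so increasing a is unbounded.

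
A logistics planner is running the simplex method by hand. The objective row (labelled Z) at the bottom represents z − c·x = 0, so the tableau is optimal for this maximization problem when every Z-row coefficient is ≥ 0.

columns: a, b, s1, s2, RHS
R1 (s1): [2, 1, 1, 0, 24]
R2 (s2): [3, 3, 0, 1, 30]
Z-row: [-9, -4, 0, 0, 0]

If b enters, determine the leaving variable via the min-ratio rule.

Column b entries and ratios — s1: 24/1 = 24; s2: 30/3 = 10.
Smallest ratio is 10 in the row of s2, so s2 leaves.

s2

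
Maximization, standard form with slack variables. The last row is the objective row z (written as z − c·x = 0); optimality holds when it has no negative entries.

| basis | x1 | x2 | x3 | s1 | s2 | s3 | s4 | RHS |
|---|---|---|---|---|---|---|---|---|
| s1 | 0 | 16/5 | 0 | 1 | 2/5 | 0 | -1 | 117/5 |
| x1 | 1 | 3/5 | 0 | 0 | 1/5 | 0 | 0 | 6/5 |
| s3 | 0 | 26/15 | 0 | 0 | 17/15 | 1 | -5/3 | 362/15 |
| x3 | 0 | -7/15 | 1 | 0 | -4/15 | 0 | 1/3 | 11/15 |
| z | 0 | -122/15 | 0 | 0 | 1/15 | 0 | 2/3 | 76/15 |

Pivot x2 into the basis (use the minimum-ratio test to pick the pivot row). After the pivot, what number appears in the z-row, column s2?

Ratio test on column x2 — row 1: (117/5)/(16/5) = 117/16; row 2: (6/5)/(3/5) = 2; row 3: (362/15)/(26/15) = 181/13; row 4: entry -7/15 ≤ 0. Minimum is 2 at row 2 (x1 leaves); pivot element 3/5.
Divide row 2 by 3/5; eliminate column x2 from the other rows.
z-row update in column s2: 1/15 − (-122/15)·(1/3) = 25/9.

25/9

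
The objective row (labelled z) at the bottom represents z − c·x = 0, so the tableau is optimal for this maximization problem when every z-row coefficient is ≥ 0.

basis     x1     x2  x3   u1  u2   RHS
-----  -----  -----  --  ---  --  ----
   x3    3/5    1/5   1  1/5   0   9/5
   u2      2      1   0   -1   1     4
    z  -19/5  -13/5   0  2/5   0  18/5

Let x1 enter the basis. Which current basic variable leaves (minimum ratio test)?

Column x1 entries and ratios — x3: (9/5)/(3/5) = 3; u2: 4/2 = 2.
Smallest ratio is 2 in the row of u2, so u2 leaves.

u2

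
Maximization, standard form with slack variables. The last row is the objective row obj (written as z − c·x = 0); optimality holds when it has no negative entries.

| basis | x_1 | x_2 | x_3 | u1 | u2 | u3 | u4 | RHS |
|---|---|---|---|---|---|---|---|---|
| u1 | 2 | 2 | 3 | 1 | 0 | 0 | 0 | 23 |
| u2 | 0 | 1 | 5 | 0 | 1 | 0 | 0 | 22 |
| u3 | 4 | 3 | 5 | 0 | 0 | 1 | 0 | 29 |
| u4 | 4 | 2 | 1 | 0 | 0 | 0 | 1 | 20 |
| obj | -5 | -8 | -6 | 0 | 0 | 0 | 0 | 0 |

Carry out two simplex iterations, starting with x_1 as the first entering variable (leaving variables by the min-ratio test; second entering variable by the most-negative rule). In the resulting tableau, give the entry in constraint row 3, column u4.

-1

Ratio test on column x_1 — row 1: 23/2 = 23/2; row 2: entry 0 ≤ 0; row 3: 29/4 = 29/4; row 4: 20/4 = 5. Minimum is 5 at row 4 (u4 leaves); pivot element 4.
Divide row 4 by 4; eliminate column x_1 from the other rows.
Second iteration: most negative obj-row entry is -11/2 in column x_2, so x_2 enters.
Ratio test on column x_2 — row 1: 13/1 = 13; row 2: 22/1 = 22; row 3: 9/1 = 9; row 4: 5/(1/2) = 10. Minimum is 9 at row 3 (u3 leaves); pivot element 1.
Divide row 3 by 1; eliminate column x_2 from the other rows.
After both pivots, the entry at constraint row 3, column u4 is -1.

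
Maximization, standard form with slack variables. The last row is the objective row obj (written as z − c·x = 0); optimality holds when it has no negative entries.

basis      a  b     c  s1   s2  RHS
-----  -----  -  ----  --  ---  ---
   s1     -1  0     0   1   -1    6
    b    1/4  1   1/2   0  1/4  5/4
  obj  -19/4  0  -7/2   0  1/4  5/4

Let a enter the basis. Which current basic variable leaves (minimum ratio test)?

Column a entries and ratios — s1: -1 ≤ 0, skip; b: (5/4)/(1/4) = 5.
Smallest ratio is 5 in the row of b, so b leaves.

b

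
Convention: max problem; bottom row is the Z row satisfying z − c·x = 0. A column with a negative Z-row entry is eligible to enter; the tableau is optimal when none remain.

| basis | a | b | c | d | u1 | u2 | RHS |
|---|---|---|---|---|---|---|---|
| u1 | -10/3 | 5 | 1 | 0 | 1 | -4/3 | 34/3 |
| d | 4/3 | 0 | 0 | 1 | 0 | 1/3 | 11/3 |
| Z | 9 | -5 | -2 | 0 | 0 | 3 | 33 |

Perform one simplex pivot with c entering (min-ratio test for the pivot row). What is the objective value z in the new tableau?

167/3

Ratio test on column c — row 1: (34/3)/1 = 34/3; row 2: entry 0 ≤ 0. Minimum is 34/3 at row 1 (u1 leaves); pivot element 1.
Pivot on row 1; the Z-row RHS becomes 33 − (-2)·(34/3) = 167/3.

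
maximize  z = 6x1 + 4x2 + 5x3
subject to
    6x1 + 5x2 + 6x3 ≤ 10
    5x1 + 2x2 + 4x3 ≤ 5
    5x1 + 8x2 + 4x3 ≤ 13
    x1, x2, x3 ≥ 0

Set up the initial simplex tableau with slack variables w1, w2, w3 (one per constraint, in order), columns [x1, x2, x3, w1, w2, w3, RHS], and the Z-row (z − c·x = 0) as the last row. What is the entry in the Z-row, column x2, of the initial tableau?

-4

The Z-row carries the negated objective coefficients: the x2 entry is -4.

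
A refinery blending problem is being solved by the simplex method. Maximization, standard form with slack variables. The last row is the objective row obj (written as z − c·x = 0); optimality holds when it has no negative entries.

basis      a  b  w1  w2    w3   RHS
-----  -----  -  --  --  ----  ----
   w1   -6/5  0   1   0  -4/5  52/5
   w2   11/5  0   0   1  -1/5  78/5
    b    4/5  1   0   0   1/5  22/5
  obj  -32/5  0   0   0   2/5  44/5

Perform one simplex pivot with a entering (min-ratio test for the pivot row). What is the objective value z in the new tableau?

Ratio test on column a — row 1: entry -6/5 ≤ 0; row 2: (78/5)/(11/5) = 78/11; row 3: (22/5)/(4/5) = 11/2. Minimum is 11/2 at row 3 (b leaves); pivot element 4/5.
Pivot on row 3; the obj-row RHS becomes 44/5 − (-32/5)·(11/2) = 44.

44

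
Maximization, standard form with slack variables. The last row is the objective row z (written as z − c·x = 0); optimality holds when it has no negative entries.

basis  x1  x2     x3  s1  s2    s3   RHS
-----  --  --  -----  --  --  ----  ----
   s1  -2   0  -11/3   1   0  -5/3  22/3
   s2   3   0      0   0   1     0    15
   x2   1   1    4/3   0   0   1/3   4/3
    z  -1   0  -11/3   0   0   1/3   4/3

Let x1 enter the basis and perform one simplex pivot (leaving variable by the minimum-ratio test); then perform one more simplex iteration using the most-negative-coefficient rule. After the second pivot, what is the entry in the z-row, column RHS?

Ratio test on column x1 — row 1: entry -2 ≤ 0; row 2: 15/3 = 5; row 3: (4/3)/1 = 4/3. Minimum is 4/3 at row 3 (x2 leaves); pivot element 1.
Divide row 3 by 1; eliminate column x1 from the other rows.
Second iteration: most negative z-row entry is -7/3 in column x3, so x3 enters.
Ratio test on column x3 — row 1: entry -1 ≤ 0; row 2: entry -4 ≤ 0; row 3: (4/3)/(4/3) = 1. Minimum is 1 at row 3 (x1 leaves); pivot element 4/3.
Divide row 3 by 4/3; eliminate column x3 from the other rows.
After both pivots, the entry at the z-row, column RHS is 5.

5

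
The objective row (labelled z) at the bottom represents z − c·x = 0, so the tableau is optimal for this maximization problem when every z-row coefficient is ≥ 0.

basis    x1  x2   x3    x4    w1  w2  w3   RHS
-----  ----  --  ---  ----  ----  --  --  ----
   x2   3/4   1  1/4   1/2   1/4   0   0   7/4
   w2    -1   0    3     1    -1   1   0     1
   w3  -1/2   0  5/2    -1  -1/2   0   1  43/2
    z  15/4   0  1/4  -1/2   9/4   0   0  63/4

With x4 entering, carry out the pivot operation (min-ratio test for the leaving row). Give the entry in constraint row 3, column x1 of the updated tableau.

Ratio test on column x4 — row 1: (7/4)/(1/2) = 7/2; row 2: 1/1 = 1; row 3: entry -1 ≤ 0. Minimum is 1 at row 2 (w2 leaves); pivot element 1.
Divide row 2 by 1; eliminate column x4 from the other rows.
Row 3 update in column x1: -1/2 − (-1)·(-1) = -3/2.

-3/2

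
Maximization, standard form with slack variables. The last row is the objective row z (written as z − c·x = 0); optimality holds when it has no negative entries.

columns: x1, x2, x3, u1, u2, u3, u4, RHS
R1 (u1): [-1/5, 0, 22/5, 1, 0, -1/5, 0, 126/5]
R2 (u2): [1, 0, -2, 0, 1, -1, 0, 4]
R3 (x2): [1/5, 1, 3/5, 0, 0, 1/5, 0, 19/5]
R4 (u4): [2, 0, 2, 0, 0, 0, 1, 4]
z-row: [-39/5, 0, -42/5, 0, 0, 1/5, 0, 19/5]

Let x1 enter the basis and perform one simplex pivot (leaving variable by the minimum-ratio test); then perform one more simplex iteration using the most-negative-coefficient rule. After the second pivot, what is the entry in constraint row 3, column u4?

-3/10

Ratio test on column x1 — row 1: entry -1/5 ≤ 0; row 2: 4/1 = 4; row 3: (19/5)/(1/5) = 19; row 4: 4/2 = 2. Minimum is 2 at row 4 (u4 leaves); pivot element 2.
Divide row 4 by 2; eliminate column x1 from the other rows.
Second iteration: most negative z-row entry is -3/5 in column x3, so x3 enters.
Ratio test on column x3 — row 1: (128/5)/(23/5) = 128/23; row 2: entry -3 ≤ 0; row 3: (17/5)/(2/5) = 17/2; row 4: 2/1 = 2. Minimum is 2 at row 4 (x1 leaves); pivot element 1.
Divide row 4 by 1; eliminate column x3 from the other rows.
After both pivots, the entry at constraint row 3, column u4 is -3/10.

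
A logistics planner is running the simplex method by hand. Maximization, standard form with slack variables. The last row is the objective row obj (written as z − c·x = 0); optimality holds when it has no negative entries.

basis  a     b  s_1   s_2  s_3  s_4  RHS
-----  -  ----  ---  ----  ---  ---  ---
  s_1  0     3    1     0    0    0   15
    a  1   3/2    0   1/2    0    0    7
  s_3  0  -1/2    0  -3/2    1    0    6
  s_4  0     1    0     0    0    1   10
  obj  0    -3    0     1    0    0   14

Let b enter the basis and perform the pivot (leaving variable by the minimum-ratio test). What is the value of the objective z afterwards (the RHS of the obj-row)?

28

Ratio test on column b — row 1: 15/3 = 5; row 2: 7/(3/2) = 14/3; row 3: entry -1/2 ≤ 0; row 4: 10/1 = 10. Minimum is 14/3 at row 2 (a leaves); pivot element 3/2.
Pivot on row 2; the obj-row RHS becomes 14 − (-3)·(14/3) = 28.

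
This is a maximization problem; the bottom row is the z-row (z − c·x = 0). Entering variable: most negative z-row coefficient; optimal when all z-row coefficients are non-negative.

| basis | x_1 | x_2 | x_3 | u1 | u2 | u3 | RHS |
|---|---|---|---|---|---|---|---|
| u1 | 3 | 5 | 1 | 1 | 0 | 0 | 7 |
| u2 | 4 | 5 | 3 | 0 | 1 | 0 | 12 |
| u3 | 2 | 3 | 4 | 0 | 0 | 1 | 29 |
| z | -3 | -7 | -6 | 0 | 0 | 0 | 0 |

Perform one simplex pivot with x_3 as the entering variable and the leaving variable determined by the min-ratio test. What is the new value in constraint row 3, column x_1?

-10/3

Ratio test on column x_3 — row 1: 7/1 = 7; row 2: 12/3 = 4; row 3: 29/4 = 29/4. Minimum is 4 at row 2 (u2 leaves); pivot element 3.
Divide row 2 by 3; eliminate column x_3 from the other rows.
Row 3 update in column x_1: 2 − 4·(4/3) = -10/3.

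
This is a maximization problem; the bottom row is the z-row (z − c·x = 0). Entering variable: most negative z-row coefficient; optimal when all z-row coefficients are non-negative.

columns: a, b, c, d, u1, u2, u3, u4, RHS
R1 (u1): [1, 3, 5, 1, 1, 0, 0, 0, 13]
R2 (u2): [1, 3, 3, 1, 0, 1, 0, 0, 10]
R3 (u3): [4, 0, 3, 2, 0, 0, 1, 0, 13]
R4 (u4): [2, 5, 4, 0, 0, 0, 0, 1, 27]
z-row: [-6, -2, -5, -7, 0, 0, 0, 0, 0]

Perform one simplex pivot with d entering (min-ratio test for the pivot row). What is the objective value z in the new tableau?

Ratio test on column d — row 1: 13/1 = 13; row 2: 10/1 = 10; row 3: 13/2 = 13/2; row 4: entry 0 ≤ 0. Minimum is 13/2 at row 3 (u3 leaves); pivot element 2.
Pivot on row 3; the z-row RHS becomes 0 − (-7)·(13/2) = 91/2.

91/2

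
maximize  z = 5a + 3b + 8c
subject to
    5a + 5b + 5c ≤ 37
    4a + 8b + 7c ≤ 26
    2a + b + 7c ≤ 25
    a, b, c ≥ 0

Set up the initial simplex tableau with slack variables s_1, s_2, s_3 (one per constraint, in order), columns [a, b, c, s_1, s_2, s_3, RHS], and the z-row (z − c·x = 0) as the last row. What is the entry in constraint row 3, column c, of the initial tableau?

7

Constraint 3 has coefficient 7 on c.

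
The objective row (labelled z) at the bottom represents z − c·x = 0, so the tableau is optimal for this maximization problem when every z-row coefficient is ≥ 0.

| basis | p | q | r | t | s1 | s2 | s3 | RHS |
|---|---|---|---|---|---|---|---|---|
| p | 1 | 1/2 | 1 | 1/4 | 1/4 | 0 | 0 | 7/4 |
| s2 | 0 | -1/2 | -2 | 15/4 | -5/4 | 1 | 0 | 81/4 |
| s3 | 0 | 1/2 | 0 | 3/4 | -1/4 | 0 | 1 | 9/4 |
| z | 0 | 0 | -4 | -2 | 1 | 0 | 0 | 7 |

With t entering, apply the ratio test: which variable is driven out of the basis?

s3

Column t entries and ratios — p: (7/4)/(1/4) = 7; s2: (81/4)/(15/4) = 27/5; s3: (9/4)/(3/4) = 3.
Smallest ratio is 3 in the row of s3, so s3 leaves.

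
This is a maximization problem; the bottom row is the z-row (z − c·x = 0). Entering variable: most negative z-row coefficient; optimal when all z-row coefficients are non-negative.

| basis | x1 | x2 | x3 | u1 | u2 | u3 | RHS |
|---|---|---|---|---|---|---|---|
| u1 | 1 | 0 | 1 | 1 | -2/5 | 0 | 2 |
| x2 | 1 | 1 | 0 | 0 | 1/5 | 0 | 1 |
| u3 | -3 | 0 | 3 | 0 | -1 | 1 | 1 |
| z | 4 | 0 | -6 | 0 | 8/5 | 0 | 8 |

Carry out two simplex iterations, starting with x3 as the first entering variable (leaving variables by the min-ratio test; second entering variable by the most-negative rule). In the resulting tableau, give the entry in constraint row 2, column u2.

Ratio test on column x3 — row 1: 2/1 = 2; row 2: entry 0 ≤ 0; row 3: 1/3 = 1/3. Minimum is 1/3 at row 3 (u3 leaves); pivot element 3.
Divide row 3 by 3; eliminate column x3 from the other rows.
Second iteration: most negative z-row entry is -2 in column x1, so x1 enters.
Ratio test on column x1 — row 1: (5/3)/2 = 5/6; row 2: 1/1 = 1; row 3: entry -1 ≤ 0. Minimum is 5/6 at row 1 (u1 leaves); pivot element 2.
Divide row 1 by 2; eliminate column x1 from the other rows.
After both pivots, the entry at constraint row 2, column u2 is 7/30.

7/30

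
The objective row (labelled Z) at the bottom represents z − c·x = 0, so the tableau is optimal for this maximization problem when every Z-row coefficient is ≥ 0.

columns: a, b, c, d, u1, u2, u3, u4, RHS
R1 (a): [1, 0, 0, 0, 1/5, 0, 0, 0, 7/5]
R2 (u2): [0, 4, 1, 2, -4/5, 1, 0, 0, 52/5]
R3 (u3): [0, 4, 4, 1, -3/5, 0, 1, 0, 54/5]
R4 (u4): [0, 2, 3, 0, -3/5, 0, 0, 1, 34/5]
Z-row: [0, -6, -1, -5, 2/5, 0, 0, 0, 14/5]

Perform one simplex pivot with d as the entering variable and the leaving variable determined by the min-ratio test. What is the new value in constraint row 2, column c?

1/2

Ratio test on column d — row 1: entry 0 ≤ 0; row 2: (52/5)/2 = 26/5; row 3: (54/5)/1 = 54/5; row 4: entry 0 ≤ 0. Minimum is 26/5 at row 2 (u2 leaves); pivot element 2.
Divide row 2 by 2; eliminate column d from the other rows.
In the new row 2, the c entry is the old entry divided by the pivot: 1/2 = 1/2.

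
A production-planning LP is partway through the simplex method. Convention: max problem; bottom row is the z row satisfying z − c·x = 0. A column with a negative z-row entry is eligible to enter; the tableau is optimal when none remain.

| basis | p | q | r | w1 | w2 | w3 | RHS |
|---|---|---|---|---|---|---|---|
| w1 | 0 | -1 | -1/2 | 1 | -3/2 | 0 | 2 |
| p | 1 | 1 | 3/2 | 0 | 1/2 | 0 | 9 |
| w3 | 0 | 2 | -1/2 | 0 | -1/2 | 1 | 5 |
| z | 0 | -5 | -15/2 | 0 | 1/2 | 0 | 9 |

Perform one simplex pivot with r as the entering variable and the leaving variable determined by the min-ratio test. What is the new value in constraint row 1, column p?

Ratio test on column r — row 1: entry -1/2 ≤ 0; row 2: 9/(3/2) = 6; row 3: entry -1/2 ≤ 0. Minimum is 6 at row 2 (p leaves); pivot element 3/2.
Divide row 2 by 3/2; eliminate column r from the other rows.
Row 1 update in column p: 0 − (-1/2)·(2/3) = 1/3.

1/3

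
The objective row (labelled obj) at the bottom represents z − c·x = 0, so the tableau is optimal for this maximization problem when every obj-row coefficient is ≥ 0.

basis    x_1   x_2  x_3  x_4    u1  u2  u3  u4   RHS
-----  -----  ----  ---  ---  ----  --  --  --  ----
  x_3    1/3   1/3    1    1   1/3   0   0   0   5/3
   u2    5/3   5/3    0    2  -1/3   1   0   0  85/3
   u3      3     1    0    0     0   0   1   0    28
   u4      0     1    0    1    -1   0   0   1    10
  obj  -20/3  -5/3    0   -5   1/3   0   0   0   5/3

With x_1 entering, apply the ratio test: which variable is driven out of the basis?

x_3

Column x_1 entries and ratios — x_3: (5/3)/(1/3) = 5; u2: (85/3)/(5/3) = 17; u3: 28/3 = 28/3; u4: 0 ≤ 0, skip.
Smallest ratio is 5 in the row of x_3, so x_3 leaves.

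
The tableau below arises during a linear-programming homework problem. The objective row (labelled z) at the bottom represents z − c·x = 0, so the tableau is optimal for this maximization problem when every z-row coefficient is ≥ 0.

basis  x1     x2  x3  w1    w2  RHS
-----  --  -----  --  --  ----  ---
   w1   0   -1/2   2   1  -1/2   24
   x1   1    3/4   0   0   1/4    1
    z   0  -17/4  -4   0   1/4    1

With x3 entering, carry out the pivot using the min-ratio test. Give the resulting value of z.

49

Ratio test on column x3 — row 1: 24/2 = 12; row 2: entry 0 ≤ 0. Minimum is 12 at row 1 (w1 leaves); pivot element 2.
Pivot on row 1; the z-row RHS becomes 1 − (-4)·12 = 49.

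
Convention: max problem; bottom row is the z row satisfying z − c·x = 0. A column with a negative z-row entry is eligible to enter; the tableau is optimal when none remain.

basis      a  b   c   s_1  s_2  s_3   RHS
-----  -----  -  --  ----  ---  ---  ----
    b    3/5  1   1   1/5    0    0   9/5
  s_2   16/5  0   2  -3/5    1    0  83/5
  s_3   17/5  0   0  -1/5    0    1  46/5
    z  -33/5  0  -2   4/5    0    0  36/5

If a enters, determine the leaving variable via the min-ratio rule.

s_3

Column a entries and ratios — b: (9/5)/(3/5) = 3; s_2: (83/5)/(16/5) = 83/16; s_3: (46/5)/(17/5) = 46/17.
Smallest ratio is 46/17 in the row of s_3, so s_3 leaves.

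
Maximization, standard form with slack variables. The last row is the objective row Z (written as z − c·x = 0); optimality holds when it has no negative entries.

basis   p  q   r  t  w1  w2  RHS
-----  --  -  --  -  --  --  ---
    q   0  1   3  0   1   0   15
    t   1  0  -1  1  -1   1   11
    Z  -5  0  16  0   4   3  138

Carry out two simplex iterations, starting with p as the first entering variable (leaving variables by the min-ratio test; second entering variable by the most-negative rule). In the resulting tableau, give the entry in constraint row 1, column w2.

0

Ratio test on column p — row 1: entry 0 ≤ 0; row 2: 11/1 = 11. Minimum is 11 at row 2 (t leaves); pivot element 1.
Divide row 2 by 1; eliminate column p from the other rows.
Second iteration: most negative Z-row entry is -1 in column w1, so w1 enters.
Ratio test on column w1 — row 1: 15/1 = 15; row 2: entry -1 ≤ 0. Minimum is 15 at row 1 (q leaves); pivot element 1.
Divide row 1 by 1; eliminate column w1 from the other rows.
After both pivots, the entry at constraint row 1, column w2 is 0.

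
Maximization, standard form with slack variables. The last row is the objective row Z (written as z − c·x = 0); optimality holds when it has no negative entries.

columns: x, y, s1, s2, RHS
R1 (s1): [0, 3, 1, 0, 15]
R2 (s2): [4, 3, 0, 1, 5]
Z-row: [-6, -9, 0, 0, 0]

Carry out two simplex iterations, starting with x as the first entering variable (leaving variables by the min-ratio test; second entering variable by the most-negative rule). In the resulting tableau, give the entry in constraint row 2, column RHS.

5/3

Ratio test on column x — row 1: entry 0 ≤ 0; row 2: 5/4 = 5/4. Minimum is 5/4 at row 2 (s2 leaves); pivot element 4.
Divide row 2 by 4; eliminate column x from the other rows.
Second iteration: most negative Z-row entry is -9/2 in column y, so y enters.
Ratio test on column y — row 1: 15/3 = 5; row 2: (5/4)/(3/4) = 5/3. Minimum is 5/3 at row 2 (x leaves); pivot element 3/4.
Divide row 2 by 3/4; eliminate column y from the other rows.
After both pivots, the entry at constraint row 2, column RHS is 5/3.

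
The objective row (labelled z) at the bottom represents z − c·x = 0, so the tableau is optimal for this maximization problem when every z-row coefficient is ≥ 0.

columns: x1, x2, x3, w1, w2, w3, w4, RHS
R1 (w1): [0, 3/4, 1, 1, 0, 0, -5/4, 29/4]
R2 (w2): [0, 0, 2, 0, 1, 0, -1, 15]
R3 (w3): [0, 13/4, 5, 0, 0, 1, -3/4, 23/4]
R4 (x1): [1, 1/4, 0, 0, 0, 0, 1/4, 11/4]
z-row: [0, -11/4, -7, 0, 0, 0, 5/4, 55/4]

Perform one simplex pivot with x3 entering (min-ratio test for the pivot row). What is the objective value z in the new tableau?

109/5

Ratio test on column x3 — row 1: (29/4)/1 = 29/4; row 2: 15/2 = 15/2; row 3: (23/4)/5 = 23/20; row 4: entry 0 ≤ 0. Minimum is 23/20 at row 3 (w3 leaves); pivot element 5.
Pivot on row 3; the z-row RHS becomes 55/4 − (-7)·(23/20) = 109/5.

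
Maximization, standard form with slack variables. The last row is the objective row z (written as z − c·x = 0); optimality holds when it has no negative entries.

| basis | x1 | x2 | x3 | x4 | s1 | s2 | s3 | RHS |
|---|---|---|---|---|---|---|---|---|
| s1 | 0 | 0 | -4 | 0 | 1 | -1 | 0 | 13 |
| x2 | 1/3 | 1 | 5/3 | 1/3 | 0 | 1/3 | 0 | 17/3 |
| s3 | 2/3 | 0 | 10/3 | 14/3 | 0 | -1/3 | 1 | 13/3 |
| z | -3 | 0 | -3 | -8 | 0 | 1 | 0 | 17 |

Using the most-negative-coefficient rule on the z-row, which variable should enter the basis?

Negative z-row entries: x1: -3, x3: -3, x4: -8.
The most negative is -8 in column x4, so x4 enters.

x4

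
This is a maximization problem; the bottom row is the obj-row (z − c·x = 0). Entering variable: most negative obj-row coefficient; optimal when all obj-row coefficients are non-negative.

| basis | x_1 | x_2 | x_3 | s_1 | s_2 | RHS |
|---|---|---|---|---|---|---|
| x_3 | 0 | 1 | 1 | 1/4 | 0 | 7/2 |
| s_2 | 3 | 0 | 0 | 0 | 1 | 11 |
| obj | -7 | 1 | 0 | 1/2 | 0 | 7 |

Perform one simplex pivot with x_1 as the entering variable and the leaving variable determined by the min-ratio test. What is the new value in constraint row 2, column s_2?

Ratio test on column x_1 — row 1: entry 0 ≤ 0; row 2: 11/3 = 11/3. Minimum is 11/3 at row 2 (s_2 leaves); pivot element 3.
Divide row 2 by 3; eliminate column x_1 from the other rows.
In the new row 2, the s_2 entry is the old entry divided by the pivot: 1/3 = 1/3.

1/3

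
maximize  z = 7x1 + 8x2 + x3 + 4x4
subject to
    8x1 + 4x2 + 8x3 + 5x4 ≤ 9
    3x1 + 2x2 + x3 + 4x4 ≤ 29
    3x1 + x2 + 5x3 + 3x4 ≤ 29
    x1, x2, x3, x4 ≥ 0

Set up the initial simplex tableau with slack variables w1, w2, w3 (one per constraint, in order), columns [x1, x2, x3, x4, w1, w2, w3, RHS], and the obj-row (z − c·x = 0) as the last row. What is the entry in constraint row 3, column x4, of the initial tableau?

Constraint 3 has coefficient 3 on x4.

3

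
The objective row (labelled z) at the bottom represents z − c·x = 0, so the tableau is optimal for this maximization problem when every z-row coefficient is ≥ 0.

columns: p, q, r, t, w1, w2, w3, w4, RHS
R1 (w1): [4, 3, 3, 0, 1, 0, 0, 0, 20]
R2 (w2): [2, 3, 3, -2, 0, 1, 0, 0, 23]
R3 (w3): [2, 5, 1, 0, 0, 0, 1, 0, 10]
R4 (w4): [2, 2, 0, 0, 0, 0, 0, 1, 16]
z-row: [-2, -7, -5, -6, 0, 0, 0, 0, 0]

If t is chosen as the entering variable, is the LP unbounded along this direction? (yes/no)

Every constraint-row entry in column t is ≤ 0, so increasing t is unbounded.

yes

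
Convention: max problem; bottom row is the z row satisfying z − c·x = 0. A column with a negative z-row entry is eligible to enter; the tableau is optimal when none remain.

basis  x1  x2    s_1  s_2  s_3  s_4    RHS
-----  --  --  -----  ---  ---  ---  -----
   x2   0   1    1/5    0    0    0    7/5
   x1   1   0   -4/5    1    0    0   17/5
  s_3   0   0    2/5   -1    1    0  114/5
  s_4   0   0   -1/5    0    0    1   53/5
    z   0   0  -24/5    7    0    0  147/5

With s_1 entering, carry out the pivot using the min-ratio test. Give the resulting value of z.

63

Ratio test on column s_1 — row 1: (7/5)/(1/5) = 7; row 2: entry -4/5 ≤ 0; row 3: (114/5)/(2/5) = 57; row 4: entry -1/5 ≤ 0. Minimum is 7 at row 1 (x2 leaves); pivot element 1/5.
Pivot on row 1; the z-row RHS becomes 147/5 − (-24/5)·7 = 63.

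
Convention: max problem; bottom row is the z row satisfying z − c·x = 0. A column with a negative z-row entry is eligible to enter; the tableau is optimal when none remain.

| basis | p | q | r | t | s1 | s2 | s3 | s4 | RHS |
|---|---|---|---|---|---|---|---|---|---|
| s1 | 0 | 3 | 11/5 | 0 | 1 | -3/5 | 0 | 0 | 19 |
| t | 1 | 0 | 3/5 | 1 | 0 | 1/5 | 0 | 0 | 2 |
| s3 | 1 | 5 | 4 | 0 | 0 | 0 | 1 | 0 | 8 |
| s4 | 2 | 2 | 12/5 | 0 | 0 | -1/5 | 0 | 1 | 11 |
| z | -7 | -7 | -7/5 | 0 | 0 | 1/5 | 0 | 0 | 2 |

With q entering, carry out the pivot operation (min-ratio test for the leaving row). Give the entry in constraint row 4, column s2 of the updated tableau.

-1/5

Ratio test on column q — row 1: 19/3 = 19/3; row 2: entry 0 ≤ 0; row 3: 8/5 = 8/5; row 4: 11/2 = 11/2. Minimum is 8/5 at row 3 (s3 leaves); pivot element 5.
Divide row 3 by 5; eliminate column q from the other rows.
Row 4 update in column s2: -1/5 − 2·0 = -1/5.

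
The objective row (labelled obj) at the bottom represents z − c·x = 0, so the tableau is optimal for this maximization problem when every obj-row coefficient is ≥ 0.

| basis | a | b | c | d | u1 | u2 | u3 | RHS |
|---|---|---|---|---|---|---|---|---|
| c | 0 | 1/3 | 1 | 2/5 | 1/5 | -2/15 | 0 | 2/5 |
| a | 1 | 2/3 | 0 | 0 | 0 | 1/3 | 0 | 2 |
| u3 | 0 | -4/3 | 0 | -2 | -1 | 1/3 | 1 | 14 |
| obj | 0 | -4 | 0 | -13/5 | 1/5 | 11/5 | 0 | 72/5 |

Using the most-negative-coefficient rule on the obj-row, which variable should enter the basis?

b

Negative obj-row entries: b: -4, d: -13/5.
The most negative is -4 in column b, so b enters.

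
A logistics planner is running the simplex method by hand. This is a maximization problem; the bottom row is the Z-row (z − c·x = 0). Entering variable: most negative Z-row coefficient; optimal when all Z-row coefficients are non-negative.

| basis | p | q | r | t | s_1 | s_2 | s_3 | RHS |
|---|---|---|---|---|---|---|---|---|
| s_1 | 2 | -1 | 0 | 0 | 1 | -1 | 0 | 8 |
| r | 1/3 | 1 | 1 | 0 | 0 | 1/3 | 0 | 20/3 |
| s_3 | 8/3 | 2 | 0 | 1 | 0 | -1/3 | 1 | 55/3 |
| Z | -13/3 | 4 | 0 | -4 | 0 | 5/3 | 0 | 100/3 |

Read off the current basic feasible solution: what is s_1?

8

s_1 is basic (row 1); its value is the RHS of that row, 8.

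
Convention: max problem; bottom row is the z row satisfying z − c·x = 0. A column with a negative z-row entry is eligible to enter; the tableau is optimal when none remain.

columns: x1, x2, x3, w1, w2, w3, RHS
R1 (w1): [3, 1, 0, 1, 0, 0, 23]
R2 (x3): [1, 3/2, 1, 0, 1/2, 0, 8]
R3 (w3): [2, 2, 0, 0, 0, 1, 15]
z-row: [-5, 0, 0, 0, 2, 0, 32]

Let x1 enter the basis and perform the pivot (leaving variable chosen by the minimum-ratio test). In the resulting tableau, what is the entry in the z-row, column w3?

5/2

Ratio test on column x1 — row 1: 23/3 = 23/3; row 2: 8/1 = 8; row 3: 15/2 = 15/2. Minimum is 15/2 at row 3 (w3 leaves); pivot element 2.
Divide row 3 by 2; eliminate column x1 from the other rows.
z-row update in column w3: 0 − (-5)·(1/2) = 5/2.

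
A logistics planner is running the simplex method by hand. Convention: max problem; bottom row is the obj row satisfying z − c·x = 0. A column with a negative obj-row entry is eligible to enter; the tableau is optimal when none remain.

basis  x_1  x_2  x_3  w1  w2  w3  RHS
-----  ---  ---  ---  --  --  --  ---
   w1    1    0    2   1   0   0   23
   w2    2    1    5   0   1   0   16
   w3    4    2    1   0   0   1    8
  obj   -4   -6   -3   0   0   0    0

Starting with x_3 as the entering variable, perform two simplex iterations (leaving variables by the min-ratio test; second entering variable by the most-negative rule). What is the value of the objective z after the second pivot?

Ratio test on column x_3 — row 1: 23/2 = 23/2; row 2: 16/5 = 16/5; row 3: 8/1 = 8. Minimum is 16/5 at row 2 (w2 leaves); pivot element 5.
Pivot on row 2; the obj-row RHS becomes 0 − (-3)·(16/5) = 48/5.
Next entering variable (most negative obj-row entry -27/5): x_2.
Ratio test on column x_2 — row 1: entry -2/5 ≤ 0; row 2: (16/5)/(1/5) = 16; row 3: (24/5)/(9/5) = 8/3. Minimum is 8/3 at row 3 (w3 leaves); pivot element 9/5.
After the second pivot the obj-row RHS is 48/5 − (-27/5)·(8/3) = 24.

24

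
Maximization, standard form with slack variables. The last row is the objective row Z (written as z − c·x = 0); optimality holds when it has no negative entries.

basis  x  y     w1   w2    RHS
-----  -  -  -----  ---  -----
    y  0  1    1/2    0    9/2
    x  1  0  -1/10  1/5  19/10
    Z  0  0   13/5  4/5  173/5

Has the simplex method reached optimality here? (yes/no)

yes

Every Z-row coefficient is ≥ 0, so the tableau is optimal.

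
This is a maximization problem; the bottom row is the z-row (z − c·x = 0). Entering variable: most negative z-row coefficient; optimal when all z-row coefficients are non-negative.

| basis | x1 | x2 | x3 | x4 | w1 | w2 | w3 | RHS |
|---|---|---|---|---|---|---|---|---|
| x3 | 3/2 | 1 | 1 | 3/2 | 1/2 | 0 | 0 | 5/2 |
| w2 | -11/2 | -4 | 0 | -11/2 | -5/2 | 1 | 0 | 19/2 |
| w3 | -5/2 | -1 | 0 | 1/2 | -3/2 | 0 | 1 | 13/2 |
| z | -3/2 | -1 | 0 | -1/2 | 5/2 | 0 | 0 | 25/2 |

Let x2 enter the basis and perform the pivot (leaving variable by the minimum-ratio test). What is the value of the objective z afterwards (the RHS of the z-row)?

Ratio test on column x2 — row 1: (5/2)/1 = 5/2; row 2: entry -4 ≤ 0; row 3: entry -1 ≤ 0. Minimum is 5/2 at row 1 (x3 leaves); pivot element 1.
Pivot on row 1; the z-row RHS becomes 25/2 − (-1)·(5/2) = 15.

15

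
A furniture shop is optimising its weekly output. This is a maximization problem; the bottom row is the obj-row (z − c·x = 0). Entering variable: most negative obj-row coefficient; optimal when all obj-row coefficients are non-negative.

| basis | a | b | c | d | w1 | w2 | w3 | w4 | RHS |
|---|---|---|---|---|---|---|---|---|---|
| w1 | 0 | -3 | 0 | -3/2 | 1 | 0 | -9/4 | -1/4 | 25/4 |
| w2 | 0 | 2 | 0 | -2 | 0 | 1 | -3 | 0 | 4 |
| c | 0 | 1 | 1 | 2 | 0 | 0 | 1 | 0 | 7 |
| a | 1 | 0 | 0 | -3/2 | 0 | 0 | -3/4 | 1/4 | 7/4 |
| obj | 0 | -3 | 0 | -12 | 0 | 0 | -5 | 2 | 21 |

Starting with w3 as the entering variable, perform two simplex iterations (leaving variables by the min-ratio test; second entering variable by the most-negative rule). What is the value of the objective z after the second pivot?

63

Ratio test on column w3 — row 1: entry -9/4 ≤ 0; row 2: entry -3 ≤ 0; row 3: 7/1 = 7; row 4: entry -3/4 ≤ 0. Minimum is 7 at row 3 (c leaves); pivot element 1.
Pivot on row 3; the obj-row RHS becomes 21 − (-5)·7 = 56.
Next entering variable (most negative obj-row entry -2): d.
Ratio test on column d — row 1: 22/3 = 22/3; row 2: 25/4 = 25/4; row 3: 7/2 = 7/2; row 4: entry 0 ≤ 0. Minimum is 7/2 at row 3 (w3 leaves); pivot element 2.
After the second pivot the obj-row RHS is 56 − (-2)·(7/2) = 63.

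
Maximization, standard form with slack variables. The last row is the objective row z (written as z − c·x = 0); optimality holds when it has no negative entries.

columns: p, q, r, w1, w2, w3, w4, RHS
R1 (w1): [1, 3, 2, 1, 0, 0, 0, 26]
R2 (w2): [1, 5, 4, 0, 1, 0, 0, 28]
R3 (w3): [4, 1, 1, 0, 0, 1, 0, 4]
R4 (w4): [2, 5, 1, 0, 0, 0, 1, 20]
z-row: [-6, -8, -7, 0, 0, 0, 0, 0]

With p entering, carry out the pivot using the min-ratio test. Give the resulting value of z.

Ratio test on column p — row 1: 26/1 = 26; row 2: 28/1 = 28; row 3: 4/4 = 1; row 4: 20/2 = 10. Minimum is 1 at row 3 (w3 leaves); pivot element 4.
Pivot on row 3; the z-row RHS becomes 0 − (-6)·1 = 6.

6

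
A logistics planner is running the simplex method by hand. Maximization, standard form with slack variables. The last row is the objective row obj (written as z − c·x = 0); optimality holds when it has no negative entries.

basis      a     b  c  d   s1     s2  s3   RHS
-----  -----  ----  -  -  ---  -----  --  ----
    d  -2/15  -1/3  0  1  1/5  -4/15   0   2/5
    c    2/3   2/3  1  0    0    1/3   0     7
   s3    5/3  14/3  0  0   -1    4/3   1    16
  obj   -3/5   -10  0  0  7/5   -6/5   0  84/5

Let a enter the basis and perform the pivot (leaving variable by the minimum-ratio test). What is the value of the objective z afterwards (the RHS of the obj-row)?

Ratio test on column a — row 1: entry -2/15 ≤ 0; row 2: 7/(2/3) = 21/2; row 3: 16/(5/3) = 48/5. Minimum is 48/5 at row 3 (s3 leaves); pivot element 5/3.
Pivot on row 3; the obj-row RHS becomes 84/5 − (-3/5)·(48/5) = 564/25.

564/25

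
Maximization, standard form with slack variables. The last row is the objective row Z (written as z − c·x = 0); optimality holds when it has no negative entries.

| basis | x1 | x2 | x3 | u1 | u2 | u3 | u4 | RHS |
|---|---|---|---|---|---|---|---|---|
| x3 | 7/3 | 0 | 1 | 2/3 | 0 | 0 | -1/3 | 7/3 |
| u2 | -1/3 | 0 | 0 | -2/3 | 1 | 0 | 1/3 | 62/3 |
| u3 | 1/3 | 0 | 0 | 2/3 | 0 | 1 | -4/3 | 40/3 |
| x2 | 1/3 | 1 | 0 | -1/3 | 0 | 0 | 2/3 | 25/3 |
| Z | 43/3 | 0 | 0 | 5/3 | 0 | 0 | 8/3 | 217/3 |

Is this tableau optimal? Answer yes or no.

yes

Every Z-row coefficient is ≥ 0, so the tableau is optimal.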